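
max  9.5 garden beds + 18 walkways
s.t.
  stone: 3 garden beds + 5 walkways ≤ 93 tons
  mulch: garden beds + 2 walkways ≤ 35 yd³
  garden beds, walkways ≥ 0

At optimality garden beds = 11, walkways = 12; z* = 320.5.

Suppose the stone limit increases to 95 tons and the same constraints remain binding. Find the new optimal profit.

At the optimum: stone uses 93 of 93 (binding); mulch uses 35 of 35 (binding).
The binding rows give the dual system: 3·y_stone + 1·y_mulch = 9.5 and 5·y_stone + 2·y_mulch = 18.
→ y_stone = 1 and y_mulch = 6.5.
Δz = y_stone·Δb = 1 × (2) = 2, so new z* = 320.5 + 2 = 322.5.

322.5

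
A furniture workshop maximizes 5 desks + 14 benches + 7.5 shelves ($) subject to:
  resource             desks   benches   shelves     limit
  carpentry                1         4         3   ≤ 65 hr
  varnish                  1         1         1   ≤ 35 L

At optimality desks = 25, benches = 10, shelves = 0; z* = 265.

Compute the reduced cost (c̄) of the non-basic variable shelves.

Both carpentry and varnish are binding at x*.
Dual feasibility on the basic columns requires 1·y_carpentry + 1·y_varnish = 5, 4·y_carpentry + 1·y_varnish = 14.
Solving: y_carpentry = 3, y_varnish = 2.
Reduced cost of shelves: c₃ − yᵀa₃ = 7.5 − (3·3 + 2·1) = 7.5 − 11 = -3.5.

-3.5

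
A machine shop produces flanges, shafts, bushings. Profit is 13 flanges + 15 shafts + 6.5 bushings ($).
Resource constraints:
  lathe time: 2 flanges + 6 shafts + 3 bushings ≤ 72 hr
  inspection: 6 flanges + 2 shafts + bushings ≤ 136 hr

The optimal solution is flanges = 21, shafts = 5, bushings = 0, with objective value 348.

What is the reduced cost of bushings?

-1

At the optimum: lathe time uses 72 of 72 (binding); inspection uses 136 of 136 (binding).
The binding rows give the dual system: 2·y_lathe time + 6·y_inspection = 13 and 6·y_lathe time + 2·y_inspection = 15.
→ y_lathe time = 2 and y_inspection = 1.5.
Reduced cost of bushings: c₃ − yᵀa₃ = 6.5 − (2·3 + 1.5·1) = 6.5 − 7.5 = -1.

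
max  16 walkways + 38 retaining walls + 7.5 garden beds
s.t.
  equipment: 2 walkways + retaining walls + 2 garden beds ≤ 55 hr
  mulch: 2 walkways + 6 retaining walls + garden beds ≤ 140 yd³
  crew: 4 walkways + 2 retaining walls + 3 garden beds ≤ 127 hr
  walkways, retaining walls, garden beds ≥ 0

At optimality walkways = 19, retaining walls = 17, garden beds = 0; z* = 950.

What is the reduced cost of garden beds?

At the optimum: equipment uses 55 of 55 (binding); mulch uses 140 of 140 (binding); crew uses 110 of 127 (slack = 17).
Since crew is not tight, its dual is 0.
Dual feasibility on the basic columns requires 2·y_equipment + 2·y_mulch = 16, 1·y_equipment + 6·y_mulch = 38.
This yields shadow prices y_equipment = 2, y_mulch = 6.
Reduced cost of garden beds: c₃ − yᵀa₃ = 7.5 − (2·2 + 6·1) = 7.5 − 10 = -2.5.

-2.5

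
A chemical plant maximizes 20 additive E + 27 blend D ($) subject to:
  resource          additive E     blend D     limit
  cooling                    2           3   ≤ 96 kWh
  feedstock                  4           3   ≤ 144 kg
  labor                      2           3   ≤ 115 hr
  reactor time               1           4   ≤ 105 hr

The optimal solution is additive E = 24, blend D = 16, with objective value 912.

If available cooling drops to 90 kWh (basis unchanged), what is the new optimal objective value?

864

At the optimum: cooling uses 96 of 96 (binding); feedstock uses 144 of 144 (binding); labor uses 96 of 115 (slack = 19); reactor time uses 88 of 105 (slack = 17).
Slack constraints have shadow price 0 (complementary slackness).
From A_Bᵀ y = c: 2·y_cooling + 4·y_feedstock = 20; 3·y_cooling + 3·y_feedstock = 27.
This yields shadow prices y_cooling = 8, y_feedstock = 1.
Δz = y_cooling·Δb = 8 × (-6) = -48, so new z* = 912 − 48 = 864.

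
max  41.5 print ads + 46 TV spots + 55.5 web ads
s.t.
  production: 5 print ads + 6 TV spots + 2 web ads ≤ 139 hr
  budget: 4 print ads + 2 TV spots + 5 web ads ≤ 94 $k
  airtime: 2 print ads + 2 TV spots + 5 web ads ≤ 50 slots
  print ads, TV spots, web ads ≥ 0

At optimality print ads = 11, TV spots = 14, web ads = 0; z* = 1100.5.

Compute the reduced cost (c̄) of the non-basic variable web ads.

-1

At the optimum: production uses 139 of 139 (binding); budget uses 72 of 94 (slack = 22); airtime uses 50 of 50 (binding).
Slack constraints have shadow price 0 (complementary slackness).
Dual feasibility on the basic columns requires 5·y_production + 2·y_airtime = 41.5, 6·y_production + 2·y_airtime = 46.
Solving: y_production = 4.5, y_airtime = 9.5.
Reduced cost of web ads: c₃ − yᵀa₃ = 55.5 − (4.5·2 + 9.5·5) = 55.5 − 56.5 = -1.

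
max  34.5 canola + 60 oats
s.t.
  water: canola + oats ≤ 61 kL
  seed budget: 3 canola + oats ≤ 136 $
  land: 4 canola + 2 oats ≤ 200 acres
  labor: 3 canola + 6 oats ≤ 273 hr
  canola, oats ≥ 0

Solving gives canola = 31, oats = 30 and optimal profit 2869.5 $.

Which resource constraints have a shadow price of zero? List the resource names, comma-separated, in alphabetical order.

water: 61/61 (binding)
seed budget: 123/136 (slack 13)
land: 184/200 (slack 16)
labor: 273/273 (binding)
By complementary slackness, a constraint with positive slack has shadow price 0 → land, seed budget.

land, seed budget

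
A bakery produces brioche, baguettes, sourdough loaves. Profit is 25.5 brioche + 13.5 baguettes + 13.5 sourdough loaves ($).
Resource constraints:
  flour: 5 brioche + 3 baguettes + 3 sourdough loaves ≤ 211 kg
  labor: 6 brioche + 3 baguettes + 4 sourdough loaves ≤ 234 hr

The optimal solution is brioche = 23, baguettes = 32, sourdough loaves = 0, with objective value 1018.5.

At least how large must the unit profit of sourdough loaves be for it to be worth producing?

16.5

Check each constraint at x*: flour 211/211 (tight); labor 234/234 (tight).
From A_Bᵀ y = c: 5·y_flour + 6·y_labor = 25.5; 3·y_flour + 3·y_labor = 13.5.
Solving: y_flour = 1.5, y_labor = 3.
sourdough loaves enters the basis when its profit ≥ yᵀa₃ = 1.5·3 + 3·4 = 16.5.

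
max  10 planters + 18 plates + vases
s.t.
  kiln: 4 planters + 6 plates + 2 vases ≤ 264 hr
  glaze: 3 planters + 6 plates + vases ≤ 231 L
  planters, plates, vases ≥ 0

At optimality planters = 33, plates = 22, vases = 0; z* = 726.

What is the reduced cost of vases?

Both kiln and glaze are binding at x*.
The binding rows give the dual system: 4·y_kiln + 3·y_glaze = 10 and 6·y_kiln + 6·y_glaze = 18.
This yields shadow prices y_kiln = 1, y_glaze = 2.
Reduced cost of vases: c₃ − yᵀa₃ = 1 − (1·2 + 2·1) = 1 − 4 = -3.

-3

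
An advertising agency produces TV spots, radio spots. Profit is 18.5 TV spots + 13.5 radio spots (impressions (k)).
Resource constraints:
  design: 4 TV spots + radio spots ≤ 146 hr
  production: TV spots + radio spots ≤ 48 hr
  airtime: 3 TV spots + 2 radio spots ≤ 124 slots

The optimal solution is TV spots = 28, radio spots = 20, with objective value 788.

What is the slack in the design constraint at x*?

14

design used = 4·28 + 1·20 = 132; slack = 146 − 132 = 14.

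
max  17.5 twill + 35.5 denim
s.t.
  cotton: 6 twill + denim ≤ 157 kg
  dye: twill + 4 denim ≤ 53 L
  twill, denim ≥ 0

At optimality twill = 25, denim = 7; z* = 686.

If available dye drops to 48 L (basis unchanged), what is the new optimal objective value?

At the optimum: cotton uses 157 of 157 (binding); dye uses 53 of 53 (binding).
From A_Bᵀ y = c: 6·y_cotton + 1·y_dye = 17.5; 1·y_cotton + 4·y_dye = 35.5.
→ y_cotton = 1.5 and y_dye = 8.5.
Δz = y_dye·Δb = 8.5 × (-5) = -42.5, so new z* = 686 − 42.5 = 643.5.

643.5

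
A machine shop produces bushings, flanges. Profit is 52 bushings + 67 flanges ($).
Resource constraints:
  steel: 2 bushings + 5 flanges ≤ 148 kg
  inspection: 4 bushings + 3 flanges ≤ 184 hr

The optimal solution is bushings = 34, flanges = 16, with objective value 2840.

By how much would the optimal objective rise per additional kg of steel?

Check each constraint at x*: steel 148/148 (tight); inspection 184/184 (tight).
The binding rows give the dual system: 2·y_steel + 4·y_inspection = 52 and 5·y_steel + 3·y_inspection = 67.
Solving: y_steel = 8, y_inspection = 9.
Shadow price of steel = 8.

8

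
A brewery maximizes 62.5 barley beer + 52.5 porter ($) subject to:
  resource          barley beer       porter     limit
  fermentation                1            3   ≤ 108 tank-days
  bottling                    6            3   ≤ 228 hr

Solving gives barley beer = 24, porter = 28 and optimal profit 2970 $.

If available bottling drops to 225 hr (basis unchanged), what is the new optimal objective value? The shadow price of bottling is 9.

Δb = -3, so new z* = 2970 + (9)·(-3) = 2970 − 27 = 2943.

2943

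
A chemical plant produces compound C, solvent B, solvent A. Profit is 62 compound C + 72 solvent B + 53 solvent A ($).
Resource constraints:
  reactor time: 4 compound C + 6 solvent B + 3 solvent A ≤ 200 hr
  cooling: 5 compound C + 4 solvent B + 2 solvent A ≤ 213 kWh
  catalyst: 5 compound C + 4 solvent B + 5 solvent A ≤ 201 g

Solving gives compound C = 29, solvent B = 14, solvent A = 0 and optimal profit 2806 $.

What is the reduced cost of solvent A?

At the optimum: reactor time uses 200 of 200 (binding); cooling uses 201 of 213 (slack = 12); catalyst uses 201 of 201 (binding).
Since cooling is not tight, its dual is 0.
Dual feasibility on the basic columns requires 4·y_reactor time + 5·y_catalyst = 62, 6·y_reactor time + 4·y_catalyst = 72.
→ y_reactor time = 8 and y_catalyst = 6.
Reduced cost of solvent A: c₃ − yᵀa₃ = 53 − (8·3 + 6·5) = 53 − 54 = -1.

-1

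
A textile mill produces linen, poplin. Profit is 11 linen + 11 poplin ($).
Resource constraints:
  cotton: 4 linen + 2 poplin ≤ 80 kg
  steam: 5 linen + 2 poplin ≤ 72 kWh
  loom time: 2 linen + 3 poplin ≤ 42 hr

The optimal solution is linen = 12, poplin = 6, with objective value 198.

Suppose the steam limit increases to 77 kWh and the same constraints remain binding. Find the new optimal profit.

Binding: steam and loom time. Non-binding: cotton (20 unused).
Slack constraints have shadow price 0 (complementary slackness).
The binding rows give the dual system: 5·y_steam + 2·y_loom time = 11 and 2·y_steam + 3·y_loom time = 11.
Solving: y_steam = 1, y_loom time = 3.
Δz = y_steam·Δb = 1 × (5) = 5, so new z* = 198 + 5 = 203.

203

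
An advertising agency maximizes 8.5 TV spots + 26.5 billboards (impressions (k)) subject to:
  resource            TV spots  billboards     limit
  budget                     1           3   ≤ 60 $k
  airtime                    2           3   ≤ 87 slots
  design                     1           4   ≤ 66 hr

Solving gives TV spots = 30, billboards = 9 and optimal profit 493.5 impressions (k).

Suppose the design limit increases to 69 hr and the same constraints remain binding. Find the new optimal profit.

510

Binding: airtime and design. Non-binding: budget (3 unused).
Slack constraints have shadow price 0 (complementary slackness).
Dual feasibility on the basic columns requires 2·y_airtime + 1·y_design = 8.5, 3·y_airtime + 4·y_design = 26.5.
This yields shadow prices y_airtime = 1.5, y_design = 5.5.
Δz = y_design·Δb = 5.5 × (3) = 16.5, so new z* = 493.5 + 16.5 = 510.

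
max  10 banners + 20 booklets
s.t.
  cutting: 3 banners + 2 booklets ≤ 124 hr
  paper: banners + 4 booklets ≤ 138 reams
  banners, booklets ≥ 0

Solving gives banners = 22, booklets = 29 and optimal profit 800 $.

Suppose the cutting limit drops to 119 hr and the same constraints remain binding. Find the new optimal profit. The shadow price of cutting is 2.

Δb = -5, so new z* = 800 + (2)·(-5) = 800 − 10 = 790.

790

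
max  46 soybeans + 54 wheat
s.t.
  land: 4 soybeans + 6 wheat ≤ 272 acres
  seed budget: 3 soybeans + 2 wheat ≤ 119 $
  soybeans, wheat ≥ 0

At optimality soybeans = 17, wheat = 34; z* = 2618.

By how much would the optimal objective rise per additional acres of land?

Both land and seed budget are binding at x*.
From A_Bᵀ y = c: 4·y_land + 3·y_seed budget = 46; 6·y_land + 2·y_seed budget = 54.
→ y_land = 7 and y_seed budget = 6.
Shadow price of land = 7.

7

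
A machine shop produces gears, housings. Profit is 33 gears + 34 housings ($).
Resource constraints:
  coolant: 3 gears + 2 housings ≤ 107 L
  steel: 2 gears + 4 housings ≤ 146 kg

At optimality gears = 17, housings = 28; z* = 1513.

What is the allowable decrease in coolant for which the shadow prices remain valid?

34

Binding constraints: coolant, steel. The basis is B = [[3,2],[2,4]] with det 8.
Per unit decrease in coolant, x* moves by d = (-0.5, 0.25).
The basis stays optimal until gears reaches 0; allowable decrease = 34 L.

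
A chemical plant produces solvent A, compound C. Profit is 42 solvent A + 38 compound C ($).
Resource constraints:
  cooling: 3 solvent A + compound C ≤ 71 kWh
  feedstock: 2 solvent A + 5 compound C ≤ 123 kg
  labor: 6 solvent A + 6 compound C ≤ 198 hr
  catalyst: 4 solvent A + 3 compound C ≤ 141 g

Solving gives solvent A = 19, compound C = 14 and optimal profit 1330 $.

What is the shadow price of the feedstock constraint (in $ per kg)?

Binding: cooling and labor. Non-binding: feedstock (15 unused), catalyst (23 unused).
Slack constraints have shadow price 0 (complementary slackness).
From A_Bᵀ y = c: 3·y_cooling + 6·y_labor = 42; 1·y_cooling + 6·y_labor = 38.
Solving: y_cooling = 2, y_labor = 6.
Shadow price of feedstock = 0.

0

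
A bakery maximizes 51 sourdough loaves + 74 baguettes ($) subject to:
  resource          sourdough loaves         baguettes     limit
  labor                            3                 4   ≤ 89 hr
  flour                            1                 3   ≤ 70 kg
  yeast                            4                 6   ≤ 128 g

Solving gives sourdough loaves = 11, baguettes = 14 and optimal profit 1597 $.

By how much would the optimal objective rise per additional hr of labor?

5

Check each constraint at x*: labor 89/89 (tight); flour 53/70 (slack 17); yeast 128/128 (tight).
Slack constraints have shadow price 0 (complementary slackness).
Dual feasibility on the basic columns requires 3·y_labor + 4·y_yeast = 51, 4·y_labor + 6·y_yeast = 74.
→ y_labor = 5 and y_yeast = 9.
Shadow price of labor = 5.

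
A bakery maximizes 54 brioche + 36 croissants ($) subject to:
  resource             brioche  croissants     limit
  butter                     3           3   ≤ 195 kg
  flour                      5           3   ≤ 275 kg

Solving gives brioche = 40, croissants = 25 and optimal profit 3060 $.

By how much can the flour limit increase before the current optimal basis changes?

50

Binding constraints: butter, flour. The basis is B = [[3,3],[5,3]] with det -6.
Per unit increase in flour, x* moves by d = (0.5, -0.5).
The basis stays optimal until croissants reaches 0; allowable increase = 50 kg.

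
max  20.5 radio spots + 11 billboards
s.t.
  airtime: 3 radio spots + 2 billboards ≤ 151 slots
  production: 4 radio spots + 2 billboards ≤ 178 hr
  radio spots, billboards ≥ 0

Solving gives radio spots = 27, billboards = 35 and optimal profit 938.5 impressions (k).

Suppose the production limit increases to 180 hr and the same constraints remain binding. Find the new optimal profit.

Check each constraint at x*: airtime 151/151 (tight); production 178/178 (tight).
From A_Bᵀ y = c: 3·y_airtime + 4·y_production = 20.5; 2·y_airtime + 2·y_production = 11.
Solving: y_airtime = 1.5, y_production = 4.
Δz = y_production·Δb = 4 × (2) = 8, so new z* = 938.5 + 8 = 946.5.

946.5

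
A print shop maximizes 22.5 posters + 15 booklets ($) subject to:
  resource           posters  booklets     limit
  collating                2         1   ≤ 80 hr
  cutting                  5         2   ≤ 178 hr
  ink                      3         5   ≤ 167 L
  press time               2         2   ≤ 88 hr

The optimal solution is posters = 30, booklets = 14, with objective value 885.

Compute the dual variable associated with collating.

0

Binding: cutting and press time. Non-binding: collating (6 unused), ink (7 unused).
Since collating, ink are not tight, their duals are 0.
From A_Bᵀ y = c: 5·y_cutting + 2·y_press time = 22.5; 2·y_cutting + 2·y_press time = 15.
Solving: y_cutting = 2.5, y_press time = 5.
Shadow price of collating = 0.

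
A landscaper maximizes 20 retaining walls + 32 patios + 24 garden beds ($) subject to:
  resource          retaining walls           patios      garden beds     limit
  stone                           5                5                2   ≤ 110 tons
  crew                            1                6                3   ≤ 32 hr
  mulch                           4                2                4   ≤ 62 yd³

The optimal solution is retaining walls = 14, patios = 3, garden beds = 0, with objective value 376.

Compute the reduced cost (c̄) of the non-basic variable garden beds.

-4

Binding: crew and mulch. Non-binding: stone (25 unused).
Slack constraints have shadow price 0 (complementary slackness).
Dual feasibility on the basic columns requires 1·y_crew + 4·y_mulch = 20, 6·y_crew + 2·y_mulch = 32.
→ y_crew = 4 and y_mulch = 4.
Reduced cost of garden beds: c₃ − yᵀa₃ = 24 − (4·3 + 4·4) = 24 − 28 = -4.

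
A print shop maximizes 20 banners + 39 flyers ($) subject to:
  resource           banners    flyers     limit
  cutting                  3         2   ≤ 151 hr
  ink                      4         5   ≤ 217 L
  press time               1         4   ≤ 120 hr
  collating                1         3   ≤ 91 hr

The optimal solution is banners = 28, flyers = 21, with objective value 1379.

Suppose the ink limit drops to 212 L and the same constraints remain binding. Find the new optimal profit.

Check each constraint at x*: cutting 126/151 (slack 25); ink 217/217 (tight); press time 112/120 (slack 8); collating 91/91 (tight).
Since cutting, press time are not tight, their duals are 0.
From A_Bᵀ y = c: 4·y_ink + 1·y_collating = 20; 5·y_ink + 3·y_collating = 39.
→ y_ink = 3 and y_collating = 8.
Δz = y_ink·Δb = 3 × (-5) = -15, so new z* = 1379 − 15 = 1364.

1364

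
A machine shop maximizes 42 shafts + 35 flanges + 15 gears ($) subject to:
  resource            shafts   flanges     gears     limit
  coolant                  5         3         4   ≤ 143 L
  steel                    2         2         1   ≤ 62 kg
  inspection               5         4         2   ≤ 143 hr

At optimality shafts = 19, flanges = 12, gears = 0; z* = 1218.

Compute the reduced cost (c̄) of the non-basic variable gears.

Check each constraint at x*: coolant 131/143 (slack 12); steel 62/62 (tight); inspection 143/143 (tight).
Since coolant is not tight, its dual is 0.
Dual feasibility on the basic columns requires 2·y_steel + 5·y_inspection = 42, 2·y_steel + 4·y_inspection = 35.
This yields shadow prices y_steel = 3.5, y_inspection = 7.
Reduced cost of gears: c₃ − yᵀa₃ = 15 − (3.5·1 + 7·2) = 15 − 17.5 = -2.5.

-2.5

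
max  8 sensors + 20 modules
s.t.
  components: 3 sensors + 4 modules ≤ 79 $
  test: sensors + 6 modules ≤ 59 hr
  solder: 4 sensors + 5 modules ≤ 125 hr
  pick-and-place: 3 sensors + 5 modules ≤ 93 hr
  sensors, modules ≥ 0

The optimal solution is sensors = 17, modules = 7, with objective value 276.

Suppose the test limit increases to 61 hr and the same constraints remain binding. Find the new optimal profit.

280

At the optimum: components uses 79 of 79 (binding); test uses 59 of 59 (binding); solder uses 103 of 125 (slack = 22); pick-and-place uses 86 of 93 (slack = 7).
Slack constraints have shadow price 0 (complementary slackness).
Dual feasibility on the basic columns requires 3·y_components + 1·y_test = 8, 4·y_components + 6·y_test = 20.
This yields shadow prices y_components = 2, y_test = 2.
Δz = y_test·Δb = 2 × (2) = 4, so new z* = 276 + 4 = 280.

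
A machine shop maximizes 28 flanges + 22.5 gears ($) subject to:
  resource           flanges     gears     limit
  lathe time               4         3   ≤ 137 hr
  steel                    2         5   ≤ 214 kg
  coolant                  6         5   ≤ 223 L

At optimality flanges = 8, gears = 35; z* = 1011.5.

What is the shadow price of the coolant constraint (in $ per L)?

Check each constraint at x*: lathe time 137/137 (tight); steel 191/214 (slack 23); coolant 223/223 (tight).
Since steel is not tight, its dual is 0.
From A_Bᵀ y = c: 4·y_lathe time + 6·y_coolant = 28; 3·y_lathe time + 5·y_coolant = 22.5.
This yields shadow prices y_lathe time = 2.5, y_coolant = 3.
Shadow price of coolant = 3.

3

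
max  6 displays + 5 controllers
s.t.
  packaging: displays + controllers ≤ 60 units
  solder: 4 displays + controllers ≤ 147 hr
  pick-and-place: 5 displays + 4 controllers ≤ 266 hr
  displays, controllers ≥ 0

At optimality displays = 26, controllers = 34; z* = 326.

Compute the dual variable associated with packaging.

Check each constraint at x*: packaging 60/60 (tight); solder 138/147 (slack 9); pick-and-place 266/266 (tight).
By complementary slackness, y = 0 for the non-binding constraint.
The binding rows give the dual system: 1·y_packaging + 5·y_pick-and-place = 6 and 1·y_packaging + 4·y_pick-and-place = 5.
→ y_packaging = 1 and y_pick-and-place = 1.
Shadow price of packaging = 1.

1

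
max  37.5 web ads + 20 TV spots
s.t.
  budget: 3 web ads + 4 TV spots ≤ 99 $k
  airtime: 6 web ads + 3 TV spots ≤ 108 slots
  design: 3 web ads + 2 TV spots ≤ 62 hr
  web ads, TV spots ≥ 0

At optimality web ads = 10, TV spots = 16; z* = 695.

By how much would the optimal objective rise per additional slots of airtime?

At the optimum: budget uses 94 of 99 (slack = 5); airtime uses 108 of 108 (binding); design uses 62 of 62 (binding).
Since budget is not tight, its dual is 0.
From A_Bᵀ y = c: 6·y_airtime + 3·y_design = 37.5; 3·y_airtime + 2·y_design = 20.
This yields shadow prices y_airtime = 5, y_design = 2.5.
Shadow price of airtime = 5.

5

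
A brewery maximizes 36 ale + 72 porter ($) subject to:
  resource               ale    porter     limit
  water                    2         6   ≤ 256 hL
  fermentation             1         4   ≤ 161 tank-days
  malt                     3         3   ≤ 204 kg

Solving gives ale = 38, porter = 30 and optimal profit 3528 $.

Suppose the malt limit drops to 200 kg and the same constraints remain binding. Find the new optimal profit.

Binding: water and malt. Non-binding: fermentation (3 unused).
Since fermentation is not tight, its dual is 0.
Dual feasibility on the basic columns requires 2·y_water + 3·y_malt = 36, 6·y_water + 3·y_malt = 72.
This yields shadow prices y_water = 9, y_malt = 6.
Δz = y_malt·Δb = 6 × (-4) = -24, so new z* = 3528 − 24 = 3504.

3504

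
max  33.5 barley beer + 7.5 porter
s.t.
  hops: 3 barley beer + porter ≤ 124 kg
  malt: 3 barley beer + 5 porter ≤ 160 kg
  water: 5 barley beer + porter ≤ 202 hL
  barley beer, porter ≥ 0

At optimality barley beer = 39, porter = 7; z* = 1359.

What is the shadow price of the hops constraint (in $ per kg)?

2

Binding: hops and water. Non-binding: malt (8 unused).
Since malt is not tight, its dual is 0.
The binding rows give the dual system: 3·y_hops + 5·y_water = 33.5 and 1·y_hops + 1·y_water = 7.5.
This yields shadow prices y_hops = 2, y_water = 5.5.
Shadow price of hops = 2.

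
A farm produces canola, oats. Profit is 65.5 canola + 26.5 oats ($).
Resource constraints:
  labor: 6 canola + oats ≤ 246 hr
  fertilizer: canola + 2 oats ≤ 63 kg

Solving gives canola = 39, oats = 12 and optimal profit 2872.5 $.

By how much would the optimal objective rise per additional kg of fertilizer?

8.5

Both labor and fertilizer are binding at x*.
Dual feasibility on the basic columns requires 6·y_labor + 1·y_fertilizer = 65.5, 1·y_labor + 2·y_fertilizer = 26.5.
Solving: y_labor = 9.5, y_fertilizer = 8.5.
Shadow price of fertilizer = 8.5.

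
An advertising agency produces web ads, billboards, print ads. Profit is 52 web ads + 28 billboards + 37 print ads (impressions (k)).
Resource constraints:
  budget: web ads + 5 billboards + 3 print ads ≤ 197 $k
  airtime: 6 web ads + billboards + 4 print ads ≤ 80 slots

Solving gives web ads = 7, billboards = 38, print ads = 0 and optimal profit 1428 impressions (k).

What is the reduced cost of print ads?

Both budget and airtime are binding at x*.
The binding rows give the dual system: 1·y_budget + 6·y_airtime = 52 and 5·y_budget + 1·y_airtime = 28.
Solving: y_budget = 4, y_airtime = 8.
Reduced cost of print ads: c₃ − yᵀa₃ = 37 − (4·3 + 8·4) = 37 − 44 = -7.

-7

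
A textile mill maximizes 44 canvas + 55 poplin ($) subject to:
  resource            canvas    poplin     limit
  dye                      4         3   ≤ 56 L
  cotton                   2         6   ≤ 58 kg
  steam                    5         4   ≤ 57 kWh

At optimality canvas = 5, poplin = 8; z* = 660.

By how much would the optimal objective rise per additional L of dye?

0

At the optimum: dye uses 44 of 56 (slack = 12); cotton uses 58 of 58 (binding); steam uses 57 of 57 (binding).
Slack constraints have shadow price 0 (complementary slackness).
From A_Bᵀ y = c: 2·y_cotton + 5·y_steam = 44; 6·y_cotton + 4·y_steam = 55.
This yields shadow prices y_cotton = 4.5, y_steam = 7.
Shadow price of dye = 0.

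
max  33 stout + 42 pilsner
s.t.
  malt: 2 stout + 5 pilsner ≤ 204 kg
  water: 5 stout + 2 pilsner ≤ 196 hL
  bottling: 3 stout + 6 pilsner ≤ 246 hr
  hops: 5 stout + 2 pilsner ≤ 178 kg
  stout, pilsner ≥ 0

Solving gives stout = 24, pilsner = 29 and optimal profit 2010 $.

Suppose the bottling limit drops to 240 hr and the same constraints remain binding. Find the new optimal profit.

Binding: bottling and hops. Non-binding: malt (11 unused), water (18 unused).
By complementary slackness, y = 0 for the non-binding constraints.
From A_Bᵀ y = c: 3·y_bottling + 5·y_hops = 33; 6·y_bottling + 2·y_hops = 42.
→ y_bottling = 6 and y_hops = 3.
Δz = y_bottling·Δb = 6 × (-6) = -36, so new z* = 2010 − 36 = 1974.

1974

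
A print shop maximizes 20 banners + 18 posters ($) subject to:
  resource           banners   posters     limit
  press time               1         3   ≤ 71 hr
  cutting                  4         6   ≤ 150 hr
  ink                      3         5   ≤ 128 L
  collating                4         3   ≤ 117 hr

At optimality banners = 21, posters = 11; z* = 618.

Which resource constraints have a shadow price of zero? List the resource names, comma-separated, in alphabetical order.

ink, press time

press time: 54/71 (slack 17)
cutting: 150/150 (binding)
ink: 118/128 (slack 10)
collating: 117/117 (binding)
By complementary slackness, a constraint with positive slack has shadow price 0 → ink, press time.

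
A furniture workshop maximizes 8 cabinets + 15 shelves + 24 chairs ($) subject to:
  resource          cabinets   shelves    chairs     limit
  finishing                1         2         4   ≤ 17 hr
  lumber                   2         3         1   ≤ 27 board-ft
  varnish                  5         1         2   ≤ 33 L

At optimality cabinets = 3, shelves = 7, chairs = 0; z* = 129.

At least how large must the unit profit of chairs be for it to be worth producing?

At the optimum: finishing uses 17 of 17 (binding); lumber uses 27 of 27 (binding); varnish uses 22 of 33 (slack = 11).
By complementary slackness, y = 0 for the non-binding constraint.
From A_Bᵀ y = c: 1·y_finishing + 2·y_lumber = 8; 2·y_finishing + 3·y_lumber = 15.
This yields shadow prices y_finishing = 6, y_lumber = 1.
chairs enters the basis when its profit ≥ yᵀa₃ = 6·4 + 1·1 = 25.

25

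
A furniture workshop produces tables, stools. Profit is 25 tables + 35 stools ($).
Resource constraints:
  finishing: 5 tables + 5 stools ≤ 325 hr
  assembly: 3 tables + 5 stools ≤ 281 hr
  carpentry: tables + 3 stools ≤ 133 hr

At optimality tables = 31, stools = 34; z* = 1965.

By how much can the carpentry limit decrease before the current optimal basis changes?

Binding constraints: finishing, carpentry. The basis is B = [[5,5],[1,3]] with det 10.
Per unit decrease in carpentry, x* moves by d = (0.5, -0.5).
The basis stays optimal until stools reaches 0; allowable decrease = 68 hr.

68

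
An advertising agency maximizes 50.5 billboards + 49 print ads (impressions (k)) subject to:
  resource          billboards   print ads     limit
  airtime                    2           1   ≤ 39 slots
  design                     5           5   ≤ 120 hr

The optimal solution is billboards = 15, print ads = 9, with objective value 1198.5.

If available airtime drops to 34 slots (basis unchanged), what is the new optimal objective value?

At the optimum: airtime uses 39 of 39 (binding); design uses 120 of 120 (binding).
From A_Bᵀ y = c: 2·y_airtime + 5·y_design = 50.5; 1·y_airtime + 5·y_design = 49.
Solving: y_airtime = 1.5, y_design = 9.5.
Δz = y_airtime·Δb = 1.5 × (-5) = -7.5, so new z* = 1198.5 − 7.5 = 1191.

1191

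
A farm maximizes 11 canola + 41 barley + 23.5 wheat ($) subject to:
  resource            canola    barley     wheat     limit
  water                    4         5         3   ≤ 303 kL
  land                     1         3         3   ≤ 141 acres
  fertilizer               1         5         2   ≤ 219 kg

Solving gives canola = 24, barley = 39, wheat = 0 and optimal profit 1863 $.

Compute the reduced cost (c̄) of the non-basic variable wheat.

Check each constraint at x*: water 291/303 (slack 12); land 141/141 (tight); fertilizer 219/219 (tight).
Slack constraints have shadow price 0 (complementary slackness).
The binding rows give the dual system: 1·y_land + 1·y_fertilizer = 11 and 3·y_land + 5·y_fertilizer = 41.
→ y_land = 7 and y_fertilizer = 4.
Reduced cost of wheat: c₃ − yᵀa₃ = 23.5 − (7·3 + 4·2) = 23.5 − 29 = -5.5.

-5.5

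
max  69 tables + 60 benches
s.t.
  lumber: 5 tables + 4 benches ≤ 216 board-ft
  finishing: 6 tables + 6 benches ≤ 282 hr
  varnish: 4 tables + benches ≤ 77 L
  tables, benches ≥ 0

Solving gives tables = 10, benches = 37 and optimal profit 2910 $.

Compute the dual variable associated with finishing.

Binding: finishing and varnish. Non-binding: lumber (18 unused).
By complementary slackness, y = 0 for the non-binding constraint.
The binding rows give the dual system: 6·y_finishing + 4·y_varnish = 69 and 6·y_finishing + 1·y_varnish = 60.
This yields shadow prices y_finishing = 9.5, y_varnish = 3.
Shadow price of finishing = 9.5.

9.5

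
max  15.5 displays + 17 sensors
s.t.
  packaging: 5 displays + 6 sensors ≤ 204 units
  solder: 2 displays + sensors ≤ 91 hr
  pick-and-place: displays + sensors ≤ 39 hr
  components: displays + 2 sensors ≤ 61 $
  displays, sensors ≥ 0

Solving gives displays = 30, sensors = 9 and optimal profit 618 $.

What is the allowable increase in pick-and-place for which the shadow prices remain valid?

Binding constraints: packaging, pick-and-place. The basis is B = [[5,6],[1,1]] with det -1.
Per unit increase in pick-and-place, x* moves by d = (6, -5).
The basis stays optimal until sensors reaches 0; allowable increase = 1.8 hr.

1.8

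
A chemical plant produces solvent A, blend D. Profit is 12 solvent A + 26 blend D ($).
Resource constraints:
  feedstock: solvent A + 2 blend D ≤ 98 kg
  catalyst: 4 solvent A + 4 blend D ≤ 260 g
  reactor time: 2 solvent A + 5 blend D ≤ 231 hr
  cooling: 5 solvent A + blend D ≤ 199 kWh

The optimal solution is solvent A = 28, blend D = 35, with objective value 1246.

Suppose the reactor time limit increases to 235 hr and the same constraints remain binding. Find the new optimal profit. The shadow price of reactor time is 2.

1254

Δb = 4, so new z* = 1246 + (2)·(4) = 1246 + 8 = 1254.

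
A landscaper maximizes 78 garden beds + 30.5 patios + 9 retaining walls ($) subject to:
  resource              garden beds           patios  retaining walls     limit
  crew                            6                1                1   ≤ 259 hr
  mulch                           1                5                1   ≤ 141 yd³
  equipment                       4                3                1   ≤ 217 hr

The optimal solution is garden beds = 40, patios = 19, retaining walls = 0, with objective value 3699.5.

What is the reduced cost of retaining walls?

At the optimum: crew uses 259 of 259 (binding); mulch uses 135 of 141 (slack = 6); equipment uses 217 of 217 (binding).
By complementary slackness, y = 0 for the non-binding constraint.
From A_Bᵀ y = c: 6·y_crew + 4·y_equipment = 78; 1·y_crew + 3·y_equipment = 30.5.
→ y_crew = 8 and y_equipment = 7.5.
Reduced cost of retaining walls: c₃ − yᵀa₃ = 9 − (8·1 + 7.5·1) = 9 − 15.5 = -6.5.

-6.5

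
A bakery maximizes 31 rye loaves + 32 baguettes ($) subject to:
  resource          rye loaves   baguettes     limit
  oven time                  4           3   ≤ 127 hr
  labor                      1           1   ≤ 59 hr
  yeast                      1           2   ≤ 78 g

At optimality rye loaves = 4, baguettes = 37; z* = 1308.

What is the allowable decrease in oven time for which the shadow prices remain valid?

Binding constraints: oven time, yeast. The basis is B = [[4,3],[1,2]] with det 5.
Per unit decrease in oven time, x* moves by d = (-0.4, 0.2).
The basis stays optimal until rye loaves reaches 0; allowable decrease = 10 hr.

10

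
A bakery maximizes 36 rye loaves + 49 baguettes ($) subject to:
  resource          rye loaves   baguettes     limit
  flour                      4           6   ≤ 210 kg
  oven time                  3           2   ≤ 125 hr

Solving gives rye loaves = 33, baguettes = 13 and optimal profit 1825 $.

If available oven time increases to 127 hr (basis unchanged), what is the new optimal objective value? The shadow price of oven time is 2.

1829

Δb = 2, so new z* = 1825 + (2)·(2) = 1825 + 4 = 1829.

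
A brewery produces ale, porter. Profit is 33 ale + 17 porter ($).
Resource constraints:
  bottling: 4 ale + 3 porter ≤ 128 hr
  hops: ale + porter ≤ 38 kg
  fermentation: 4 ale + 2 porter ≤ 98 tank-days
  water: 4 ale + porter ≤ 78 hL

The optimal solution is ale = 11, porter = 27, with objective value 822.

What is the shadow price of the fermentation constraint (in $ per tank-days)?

Binding: hops and fermentation. Non-binding: bottling (3 unused), water (7 unused).
Since bottling, water are not tight, their duals are 0.
Dual feasibility on the basic columns requires 1·y_hops + 4·y_fermentation = 33, 1·y_hops + 2·y_fermentation = 17.
Solving: y_hops = 1, y_fermentation = 8.
Shadow price of fermentation = 8.

8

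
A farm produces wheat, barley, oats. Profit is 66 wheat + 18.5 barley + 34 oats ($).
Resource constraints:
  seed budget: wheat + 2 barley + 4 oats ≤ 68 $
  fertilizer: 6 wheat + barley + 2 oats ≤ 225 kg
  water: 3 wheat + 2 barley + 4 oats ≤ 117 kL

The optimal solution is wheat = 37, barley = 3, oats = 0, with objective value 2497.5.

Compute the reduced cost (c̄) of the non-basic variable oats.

Binding: fertilizer and water. Non-binding: seed budget (25 unused).
By complementary slackness, y = 0 for the non-binding constraint.
The binding rows give the dual system: 6·y_fertilizer + 3·y_water = 66 and 1·y_fertilizer + 2·y_water = 18.5.
This yields shadow prices y_fertilizer = 8.5, y_water = 5.
Reduced cost of oats: c₃ − yᵀa₃ = 34 − (8.5·2 + 5·4) = 34 − 37 = -3.

-3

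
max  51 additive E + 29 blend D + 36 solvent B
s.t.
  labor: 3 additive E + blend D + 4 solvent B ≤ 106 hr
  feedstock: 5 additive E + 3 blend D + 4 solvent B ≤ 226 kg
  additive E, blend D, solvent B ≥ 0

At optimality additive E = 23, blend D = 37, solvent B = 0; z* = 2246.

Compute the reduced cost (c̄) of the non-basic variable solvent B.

Check each constraint at x*: labor 106/106 (tight); feedstock 226/226 (tight).
From A_Bᵀ y = c: 3·y_labor + 5·y_feedstock = 51; 1·y_labor + 3·y_feedstock = 29.
→ y_labor = 2 and y_feedstock = 9.
Reduced cost of solvent B: c₃ − yᵀa₃ = 36 − (2·4 + 9·4) = 36 − 44 = -8.

-8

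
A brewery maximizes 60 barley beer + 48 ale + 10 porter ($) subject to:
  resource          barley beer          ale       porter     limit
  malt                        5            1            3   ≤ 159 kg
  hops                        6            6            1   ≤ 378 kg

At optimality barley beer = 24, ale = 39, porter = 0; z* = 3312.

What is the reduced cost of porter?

Check each constraint at x*: malt 159/159 (tight); hops 378/378 (tight).
The binding rows give the dual system: 5·y_malt + 6·y_hops = 60 and 1·y_malt + 6·y_hops = 48.
→ y_malt = 3 and y_hops = 7.5.
Reduced cost of porter: c₃ − yᵀa₃ = 10 − (3·3 + 7.5·1) = 10 − 16.5 = -6.5.

-6.5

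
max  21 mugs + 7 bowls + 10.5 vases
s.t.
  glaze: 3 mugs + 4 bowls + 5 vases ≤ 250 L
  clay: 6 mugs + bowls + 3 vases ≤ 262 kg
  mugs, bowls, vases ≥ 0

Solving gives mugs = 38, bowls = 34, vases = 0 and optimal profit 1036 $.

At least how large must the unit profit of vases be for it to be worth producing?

At the optimum: glaze uses 250 of 250 (binding); clay uses 262 of 262 (binding).
Dual feasibility on the basic columns requires 3·y_glaze + 6·y_clay = 21, 4·y_glaze + 1·y_clay = 7.
→ y_glaze = 1 and y_clay = 3.
vases enters the basis when its profit ≥ yᵀa₃ = 1·5 + 3·3 = 14.

14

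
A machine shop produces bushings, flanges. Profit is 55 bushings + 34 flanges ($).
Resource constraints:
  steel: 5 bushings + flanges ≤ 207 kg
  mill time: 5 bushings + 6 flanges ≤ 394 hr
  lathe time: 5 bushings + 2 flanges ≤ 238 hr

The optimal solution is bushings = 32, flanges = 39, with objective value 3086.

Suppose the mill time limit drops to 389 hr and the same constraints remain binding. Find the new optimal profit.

At the optimum: steel uses 199 of 207 (slack = 8); mill time uses 394 of 394 (binding); lathe time uses 238 of 238 (binding).
Since steel is not tight, its dual is 0.
The binding rows give the dual system: 5·y_mill time + 5·y_lathe time = 55 and 6·y_mill time + 2·y_lathe time = 34.
→ y_mill time = 3 and y_lathe time = 8.
Δz = y_mill time·Δb = 3 × (-5) = -15, so new z* = 3086 − 15 = 3071.

3071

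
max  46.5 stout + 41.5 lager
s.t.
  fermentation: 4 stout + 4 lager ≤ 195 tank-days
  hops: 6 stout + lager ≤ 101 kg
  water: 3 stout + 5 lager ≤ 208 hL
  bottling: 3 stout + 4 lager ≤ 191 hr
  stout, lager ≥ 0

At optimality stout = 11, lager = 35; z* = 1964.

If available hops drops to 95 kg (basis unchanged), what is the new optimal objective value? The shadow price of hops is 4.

Δb = -6, so new z* = 1964 + (4)·(-6) = 1964 − 24 = 1940.

1940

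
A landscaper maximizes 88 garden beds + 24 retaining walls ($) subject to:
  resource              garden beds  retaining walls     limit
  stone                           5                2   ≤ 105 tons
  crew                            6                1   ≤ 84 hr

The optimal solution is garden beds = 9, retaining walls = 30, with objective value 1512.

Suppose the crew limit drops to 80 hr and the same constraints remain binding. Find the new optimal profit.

At the optimum: stone uses 105 of 105 (binding); crew uses 84 of 84 (binding).
The binding rows give the dual system: 5·y_stone + 6·y_crew = 88 and 2·y_stone + 1·y_crew = 24.
Solving: y_stone = 8, y_crew = 8.
Δz = y_crew·Δb = 8 × (-4) = -32, so new z* = 1512 − 32 = 1480.

1480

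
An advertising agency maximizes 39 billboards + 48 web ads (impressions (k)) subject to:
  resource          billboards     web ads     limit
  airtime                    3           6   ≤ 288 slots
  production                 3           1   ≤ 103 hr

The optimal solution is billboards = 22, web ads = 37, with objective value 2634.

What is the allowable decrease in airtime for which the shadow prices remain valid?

185

Binding constraints: airtime, production. The basis is B = [[3,6],[3,1]] with det -15.
Per unit decrease in airtime, x* moves by d = (0.0667, -0.2).
The basis stays optimal until web ads reaches 0; allowable decrease = 185 slots.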